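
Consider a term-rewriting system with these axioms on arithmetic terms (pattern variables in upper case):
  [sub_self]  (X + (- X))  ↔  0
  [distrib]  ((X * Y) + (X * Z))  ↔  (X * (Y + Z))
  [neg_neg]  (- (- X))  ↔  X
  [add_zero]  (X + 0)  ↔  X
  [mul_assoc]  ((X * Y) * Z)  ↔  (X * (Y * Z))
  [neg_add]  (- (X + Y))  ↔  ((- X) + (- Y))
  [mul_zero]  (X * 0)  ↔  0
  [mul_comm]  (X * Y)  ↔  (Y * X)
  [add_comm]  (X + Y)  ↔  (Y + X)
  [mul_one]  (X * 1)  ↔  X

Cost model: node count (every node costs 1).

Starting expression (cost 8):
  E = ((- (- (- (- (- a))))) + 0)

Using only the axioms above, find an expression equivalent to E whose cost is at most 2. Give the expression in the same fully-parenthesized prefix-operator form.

step 1: neg_neg (→) rewrites (- (- (- a))) into (- a), now ((- (- (- a))) + 0)
step 2: neg_neg (→) rewrites (- (- a)) into a, now ((- a) + 0)
step 3: add_zero (→) rewrites ((- a) + 0) into (- a), reaching cost 2 (bound 2)

(- a)   [cost 2]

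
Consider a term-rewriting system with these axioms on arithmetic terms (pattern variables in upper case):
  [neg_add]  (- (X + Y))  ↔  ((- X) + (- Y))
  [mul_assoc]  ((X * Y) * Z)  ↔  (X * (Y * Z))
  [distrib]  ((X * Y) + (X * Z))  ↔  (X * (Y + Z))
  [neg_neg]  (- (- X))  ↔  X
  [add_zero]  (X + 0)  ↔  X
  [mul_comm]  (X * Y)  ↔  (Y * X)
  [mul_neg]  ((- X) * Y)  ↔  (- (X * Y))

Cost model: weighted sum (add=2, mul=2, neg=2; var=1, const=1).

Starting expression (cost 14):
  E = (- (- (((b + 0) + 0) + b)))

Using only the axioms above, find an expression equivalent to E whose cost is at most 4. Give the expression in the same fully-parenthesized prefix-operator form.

(b + b)   [cost 4]

1. [add_zero →] (b + 0)  →  b;  E = (- (- ((b + 0) + b)))
2. [add_zero →] (b + 0)  →  b;  E = (- (- (b + b)))
3. [neg_neg →] (- (- (b + b)))  →  (b + b);  cost 4 ≤ 4, done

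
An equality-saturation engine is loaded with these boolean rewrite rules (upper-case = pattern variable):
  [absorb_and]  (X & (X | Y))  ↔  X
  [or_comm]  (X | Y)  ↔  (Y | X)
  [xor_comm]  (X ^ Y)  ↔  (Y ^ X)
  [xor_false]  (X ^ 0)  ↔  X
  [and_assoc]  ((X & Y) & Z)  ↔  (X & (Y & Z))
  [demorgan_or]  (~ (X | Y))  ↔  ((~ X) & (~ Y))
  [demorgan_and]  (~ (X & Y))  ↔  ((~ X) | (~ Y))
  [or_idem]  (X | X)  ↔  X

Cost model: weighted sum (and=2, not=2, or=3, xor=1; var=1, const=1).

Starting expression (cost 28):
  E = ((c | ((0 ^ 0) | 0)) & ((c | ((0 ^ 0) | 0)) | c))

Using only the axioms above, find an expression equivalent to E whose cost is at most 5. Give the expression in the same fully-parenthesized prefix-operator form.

(c | 0)   [cost 5]

1. [absorb_and →] ((c | ((0 ^ 0) | 0)) & ((c | ((0 ^ 0) | 0)) | c))  →  (c | ((0 ^ 0) | 0))
2. [xor_false →] (0 ^ 0)  →  0;  E = (c | (0 | 0))
3. [or_idem →] (0 | 0)  →  0;  cost 5 ≤ 5, done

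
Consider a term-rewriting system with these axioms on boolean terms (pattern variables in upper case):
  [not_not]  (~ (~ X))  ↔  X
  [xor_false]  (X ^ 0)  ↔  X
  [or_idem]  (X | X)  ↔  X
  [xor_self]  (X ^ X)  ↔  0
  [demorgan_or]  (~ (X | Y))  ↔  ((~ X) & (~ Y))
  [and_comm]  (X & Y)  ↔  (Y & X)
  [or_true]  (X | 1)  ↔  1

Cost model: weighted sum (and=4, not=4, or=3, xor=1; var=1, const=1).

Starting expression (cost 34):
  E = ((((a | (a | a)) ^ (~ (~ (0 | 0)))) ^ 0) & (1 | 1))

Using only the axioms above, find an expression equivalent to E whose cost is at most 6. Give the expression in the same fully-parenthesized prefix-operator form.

(1) (~ (~ (0 | 0)))  =[not_not →]=  (0 | 0)    ⊢ ((((a | (a | a)) ^ (0 | 0)) ^ 0) & (1 | 1))
(2) (((a | (a | a)) ^ (0 | 0)) ^ 0)  =[xor_false →]=  ((a | (a | a)) ^ (0 | 0))    ⊢ (((a | (a | a)) ^ (0 | 0)) & (1 | 1))
(3) (a | a)  =[or_idem →]=  a    ⊢ (((a | a) ^ (0 | 0)) & (1 | 1))
(4) (1 | 1)  =[or_idem →]=  1    ⊢ (((a | a) ^ (0 | 0)) & 1)
(5) (a | a)  =[or_idem →]=  a    ⊢ ((a ^ (0 | 0)) & 1)
(6) (0 | 0)  =[or_idem →]=  0    ⊢ ((a ^ 0) & 1)
(7) (a ^ 0)  =[xor_false →]=  a    ⊢ cost 6, within 6

(a & 1)   [cost 6]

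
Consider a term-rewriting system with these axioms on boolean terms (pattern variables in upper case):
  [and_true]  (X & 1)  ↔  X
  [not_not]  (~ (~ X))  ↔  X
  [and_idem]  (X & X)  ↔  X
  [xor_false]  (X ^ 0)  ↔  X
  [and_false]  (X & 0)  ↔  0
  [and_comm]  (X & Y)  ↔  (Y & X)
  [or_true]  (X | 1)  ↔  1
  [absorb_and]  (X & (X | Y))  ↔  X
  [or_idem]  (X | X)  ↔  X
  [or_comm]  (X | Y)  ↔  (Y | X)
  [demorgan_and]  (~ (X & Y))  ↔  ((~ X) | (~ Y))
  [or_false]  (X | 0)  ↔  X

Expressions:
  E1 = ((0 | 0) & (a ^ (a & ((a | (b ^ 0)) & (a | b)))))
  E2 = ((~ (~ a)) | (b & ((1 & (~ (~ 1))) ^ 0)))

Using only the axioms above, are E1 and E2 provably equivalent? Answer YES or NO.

NO

The axioms are sound identities: if E1 ↔* E2 then E1 and E2 evaluate identically under any assignment.
Under a=0, b=1: E1 evaluates to 0, E2 to 1. Distinct ⇒ no rewrite sequence connects them.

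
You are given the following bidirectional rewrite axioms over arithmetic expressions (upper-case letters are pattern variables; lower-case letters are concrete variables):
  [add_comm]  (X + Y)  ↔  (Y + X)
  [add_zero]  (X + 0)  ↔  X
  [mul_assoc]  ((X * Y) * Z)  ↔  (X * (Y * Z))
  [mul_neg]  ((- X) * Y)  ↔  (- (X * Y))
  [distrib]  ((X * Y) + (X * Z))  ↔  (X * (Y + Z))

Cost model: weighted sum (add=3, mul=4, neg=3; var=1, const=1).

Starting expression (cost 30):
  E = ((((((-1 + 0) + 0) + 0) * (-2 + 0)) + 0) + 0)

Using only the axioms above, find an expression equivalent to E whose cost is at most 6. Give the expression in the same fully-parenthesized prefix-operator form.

(-1 * -2)   [cost 6]

step 1: add_zero (→) rewrites (((-1 + 0) + 0) + 0) into ((-1 + 0) + 0), now (((((-1 + 0) + 0) * (-2 + 0)) + 0) + 0)
step 2: add_zero (→) rewrites (((((-1 + 0) + 0) * (-2 + 0)) + 0) + 0) into ((((-1 + 0) + 0) * (-2 + 0)) + 0)
step 3: add_zero (→) rewrites (-1 + 0) into -1, now (((-1 + 0) * (-2 + 0)) + 0)
step 4: add_zero (→) rewrites (-1 + 0) into -1, now ((-1 * (-2 + 0)) + 0)
step 5: add_zero (→) rewrites ((-1 * (-2 + 0)) + 0) into (-1 * (-2 + 0))
step 6: add_zero (→) rewrites (-2 + 0) into -2, reaching cost 6 (bound 6)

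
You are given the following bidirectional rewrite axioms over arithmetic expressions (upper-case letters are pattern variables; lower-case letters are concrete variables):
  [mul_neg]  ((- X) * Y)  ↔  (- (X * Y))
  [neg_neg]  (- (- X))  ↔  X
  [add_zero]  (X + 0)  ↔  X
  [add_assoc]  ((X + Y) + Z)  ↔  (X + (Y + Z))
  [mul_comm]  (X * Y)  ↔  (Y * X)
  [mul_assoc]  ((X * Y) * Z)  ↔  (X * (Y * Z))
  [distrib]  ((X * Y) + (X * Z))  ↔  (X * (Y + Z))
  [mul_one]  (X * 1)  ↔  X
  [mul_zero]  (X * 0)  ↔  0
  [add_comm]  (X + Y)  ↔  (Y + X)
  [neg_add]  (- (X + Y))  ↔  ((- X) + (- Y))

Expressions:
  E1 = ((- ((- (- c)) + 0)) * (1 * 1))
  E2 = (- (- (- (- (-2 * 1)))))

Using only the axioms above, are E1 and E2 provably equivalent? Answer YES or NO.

The axioms are sound identities: if E1 ↔* E2 then E1 and E2 evaluate identically under any assignment.
Under c=0: E1 evaluates to 0, E2 to -2. Distinct ⇒ no rewrite sequence connects them.

NO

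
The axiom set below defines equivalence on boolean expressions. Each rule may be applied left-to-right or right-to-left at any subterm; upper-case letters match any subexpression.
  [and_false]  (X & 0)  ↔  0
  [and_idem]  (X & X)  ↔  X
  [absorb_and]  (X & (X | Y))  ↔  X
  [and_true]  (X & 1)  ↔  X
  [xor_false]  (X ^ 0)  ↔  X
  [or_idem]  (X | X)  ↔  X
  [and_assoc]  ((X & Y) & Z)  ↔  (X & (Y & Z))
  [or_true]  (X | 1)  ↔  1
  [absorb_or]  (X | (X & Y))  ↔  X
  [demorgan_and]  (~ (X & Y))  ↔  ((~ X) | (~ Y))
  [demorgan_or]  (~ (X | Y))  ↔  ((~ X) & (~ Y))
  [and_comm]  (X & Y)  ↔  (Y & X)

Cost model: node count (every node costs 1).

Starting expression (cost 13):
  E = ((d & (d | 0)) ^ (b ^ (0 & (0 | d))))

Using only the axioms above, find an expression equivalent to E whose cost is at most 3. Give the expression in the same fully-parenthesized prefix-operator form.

1. [absorb_and →] (0 & (0 | d))  →  0;  E = ((d & (d | 0)) ^ (b ^ 0))
2. [xor_false →] (b ^ 0)  →  b;  E = ((d & (d | 0)) ^ b)
3. [absorb_and →] (d & (d | 0))  →  d;  cost 3 ≤ 3, done

(d ^ b)   [cost 3]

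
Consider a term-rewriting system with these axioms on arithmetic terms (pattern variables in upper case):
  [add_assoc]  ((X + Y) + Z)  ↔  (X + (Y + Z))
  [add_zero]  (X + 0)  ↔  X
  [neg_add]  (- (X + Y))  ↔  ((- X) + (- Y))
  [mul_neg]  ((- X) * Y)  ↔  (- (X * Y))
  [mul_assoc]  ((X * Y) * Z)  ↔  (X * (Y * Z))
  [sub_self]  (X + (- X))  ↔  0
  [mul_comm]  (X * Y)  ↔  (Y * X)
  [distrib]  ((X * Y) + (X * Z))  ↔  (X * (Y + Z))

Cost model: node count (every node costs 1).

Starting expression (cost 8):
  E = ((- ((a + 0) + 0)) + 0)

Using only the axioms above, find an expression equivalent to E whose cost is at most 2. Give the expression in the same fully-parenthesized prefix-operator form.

(- a)   [cost 2]

(1) ((a + 0) + 0)  =[add_zero →]=  (a + 0)    ⊢ ((- (a + 0)) + 0)
(2) ((- (a + 0)) + 0)  =[add_zero →]=  (- (a + 0))
(3) (a + 0)  =[add_zero →]=  a    ⊢ cost 2, within 2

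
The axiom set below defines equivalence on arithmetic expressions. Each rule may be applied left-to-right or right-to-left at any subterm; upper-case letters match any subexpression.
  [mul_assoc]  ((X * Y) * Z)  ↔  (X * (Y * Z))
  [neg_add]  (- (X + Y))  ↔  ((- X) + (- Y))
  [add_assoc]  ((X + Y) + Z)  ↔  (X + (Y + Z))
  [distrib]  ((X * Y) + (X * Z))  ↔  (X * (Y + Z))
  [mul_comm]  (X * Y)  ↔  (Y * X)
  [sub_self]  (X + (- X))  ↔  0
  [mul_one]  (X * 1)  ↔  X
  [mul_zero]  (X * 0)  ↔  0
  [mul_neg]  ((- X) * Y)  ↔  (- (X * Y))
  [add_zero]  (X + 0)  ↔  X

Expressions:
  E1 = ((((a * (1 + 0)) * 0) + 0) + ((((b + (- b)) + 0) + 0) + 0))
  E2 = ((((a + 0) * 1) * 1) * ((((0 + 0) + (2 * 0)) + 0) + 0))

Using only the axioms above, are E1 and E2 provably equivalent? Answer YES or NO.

YES

(1) (((b + (- b)) + 0) + 0)  =[add_zero →]=  ((b + (- b)) + 0)    ⊢ ((((a * (1 + 0)) * 0) + 0) + (((b + (- b)) + 0) + 0))
(2) (1 + 0)  =[add_zero →]=  1    ⊢ ((((a * 1) * 0) + 0) + (((b + (- b)) + 0) + 0))
(3) (((b + (- b)) + 0) + 0)  =[add_zero →]=  ((b + (- b)) + 0)    ⊢ ((((a * 1) * 0) + 0) + ((b + (- b)) + 0))
(4) ((b + (- b)) + 0)  =[add_zero →]=  (b + (- b))    ⊢ ((((a * 1) * 0) + 0) + (b + (- b)))
(5) (a * 1)  =[mul_one →]=  a    ⊢ (((a * 0) + 0) + (b + (- b)))
(6) (b + (- b))  =[sub_self →]=  0    ⊢ (((a * 0) + 0) + 0)
(7) (((a * 0) + 0) + 0)  =[add_zero →]=  ((a * 0) + 0)
(8) ((a * 0) + 0)  =[add_zero →]=  (a * 0)
(9) a  =[add_zero ←]=  (a + 0)    ⊢ ((a + 0) * 0)
(10) (a + 0)  =[mul_one ←]=  ((a + 0) * 1)    ⊢ (((a + 0) * 1) * 0)
(11) 0  =[add_zero ←]=  (0 + 0)    ⊢ (((a + 0) * 1) * (0 + 0))
(12) (a + 0)  =[mul_one ←]=  ((a + 0) * 1)    ⊢ ((((a + 0) * 1) * 1) * (0 + 0))
(13) 0  =[add_zero ←]=  (0 + 0)    ⊢ ((((a + 0) * 1) * 1) * (0 + (0 + 0)))
(14) 0  =[mul_zero ←]=  (2 * 0)    ⊢ ((((a + 0) * 1) * 1) * (0 + (0 + (2 * 0))))
(15) (0 + (0 + (2 * 0)))  =[add_assoc ←]=  ((0 + 0) + (2 * 0))    ⊢ ((((a + 0) * 1) * 1) * ((0 + 0) + (2 * 0)))
(16) ((0 + 0) + (2 * 0))  =[add_zero ←]=  (((0 + 0) + (2 * 0)) + 0)    ⊢ ((((a + 0) * 1) * 1) * (((0 + 0) + (2 * 0)) + 0))
(17) (((0 + 0) + (2 * 0)) + 0)  =[add_zero ←]=  ((((0 + 0) + (2 * 0)) + 0) + 0)    ⊢ E2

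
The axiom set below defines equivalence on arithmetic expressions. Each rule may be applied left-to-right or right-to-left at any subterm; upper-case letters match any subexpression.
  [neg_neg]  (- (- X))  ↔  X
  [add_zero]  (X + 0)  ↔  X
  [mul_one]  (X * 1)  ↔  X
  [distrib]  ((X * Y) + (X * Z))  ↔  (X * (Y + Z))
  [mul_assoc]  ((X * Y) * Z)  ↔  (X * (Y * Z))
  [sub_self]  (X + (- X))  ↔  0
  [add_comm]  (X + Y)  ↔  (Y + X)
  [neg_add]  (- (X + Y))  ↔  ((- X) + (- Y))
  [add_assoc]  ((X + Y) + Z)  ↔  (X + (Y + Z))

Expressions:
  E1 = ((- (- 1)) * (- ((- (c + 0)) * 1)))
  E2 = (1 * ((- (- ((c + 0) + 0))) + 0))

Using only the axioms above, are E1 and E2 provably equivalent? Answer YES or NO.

YES

1. [mul_one →] ((- (c + 0)) * 1)  →  (- (c + 0));  E1 = ((- (- 1)) * (- (- (c + 0))))
2. [add_zero →] (c + 0)  →  c;  E1 = ((- (- 1)) * (- (- c)))
3. [neg_neg →] (- (- 1))  →  1;  E1 = (1 * (- (- c)))
4. [add_zero ←] (- (- c))  →  ((- (- c)) + 0);  E1 = (1 * ((- (- c)) + 0))
5. [add_zero ←] c  →  (c + 0);  E1 = (1 * ((- (- (c + 0))) + 0))
6. [add_zero ←] c  →  (c + 0);  this is E2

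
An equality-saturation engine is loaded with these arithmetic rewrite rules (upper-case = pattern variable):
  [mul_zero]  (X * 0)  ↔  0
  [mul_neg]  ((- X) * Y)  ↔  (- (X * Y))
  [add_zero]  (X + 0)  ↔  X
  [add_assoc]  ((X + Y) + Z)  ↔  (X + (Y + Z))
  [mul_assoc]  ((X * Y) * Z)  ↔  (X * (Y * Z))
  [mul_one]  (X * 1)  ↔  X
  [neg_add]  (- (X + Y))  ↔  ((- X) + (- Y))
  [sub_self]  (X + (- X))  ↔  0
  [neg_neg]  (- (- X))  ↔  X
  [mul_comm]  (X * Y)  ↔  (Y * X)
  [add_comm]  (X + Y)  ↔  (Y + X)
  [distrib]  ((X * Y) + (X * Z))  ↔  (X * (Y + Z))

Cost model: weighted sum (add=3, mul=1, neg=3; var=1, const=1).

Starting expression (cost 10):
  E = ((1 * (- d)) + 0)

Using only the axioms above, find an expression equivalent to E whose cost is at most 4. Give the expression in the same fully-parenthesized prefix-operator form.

1. [mul_comm →] (1 * (- d))  →  ((- d) * 1);  E = (((- d) * 1) + 0)
2. [mul_one →] ((- d) * 1)  →  (- d);  E = ((- d) + 0)
3. [add_zero →] ((- d) + 0)  →  (- d);  cost 4 ≤ 4, done

(- d)   [cost 4]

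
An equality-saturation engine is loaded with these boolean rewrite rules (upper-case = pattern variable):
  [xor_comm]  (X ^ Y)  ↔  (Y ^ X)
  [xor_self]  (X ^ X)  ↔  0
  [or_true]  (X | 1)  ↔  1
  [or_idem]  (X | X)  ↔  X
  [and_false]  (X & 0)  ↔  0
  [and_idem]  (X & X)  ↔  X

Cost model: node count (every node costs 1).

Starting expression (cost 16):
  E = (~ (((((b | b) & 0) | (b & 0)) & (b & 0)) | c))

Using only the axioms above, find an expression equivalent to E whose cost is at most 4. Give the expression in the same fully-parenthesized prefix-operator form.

(~ (0 | c))   [cost 4]

1. [or_idem →] (b | b)  →  b;  E = (~ ((((b & 0) | (b & 0)) & (b & 0)) | c))
2. [or_idem →] ((b & 0) | (b & 0))  →  (b & 0);  E = (~ (((b & 0) & (b & 0)) | c))
3. [and_idem →] ((b & 0) & (b & 0))  →  (b & 0);  E = (~ ((b & 0) | c))
4. [and_false →] (b & 0)  →  0;  cost 4 ≤ 4, done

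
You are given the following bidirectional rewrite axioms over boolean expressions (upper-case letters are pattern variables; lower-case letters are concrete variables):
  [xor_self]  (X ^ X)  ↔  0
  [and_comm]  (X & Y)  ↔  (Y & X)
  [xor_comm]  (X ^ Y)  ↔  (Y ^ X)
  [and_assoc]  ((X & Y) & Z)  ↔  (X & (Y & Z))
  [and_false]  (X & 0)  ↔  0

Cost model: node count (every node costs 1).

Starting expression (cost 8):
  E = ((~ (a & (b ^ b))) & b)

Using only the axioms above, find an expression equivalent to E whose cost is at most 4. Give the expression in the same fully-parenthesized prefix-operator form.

((~ 0) & b)   [cost 4]

step 1: xor_self (→) rewrites (b ^ b) into 0, now ((~ (a & 0)) & b)
step 2: and_false (→) rewrites (a & 0) into 0, reaching cost 4 (bound 4)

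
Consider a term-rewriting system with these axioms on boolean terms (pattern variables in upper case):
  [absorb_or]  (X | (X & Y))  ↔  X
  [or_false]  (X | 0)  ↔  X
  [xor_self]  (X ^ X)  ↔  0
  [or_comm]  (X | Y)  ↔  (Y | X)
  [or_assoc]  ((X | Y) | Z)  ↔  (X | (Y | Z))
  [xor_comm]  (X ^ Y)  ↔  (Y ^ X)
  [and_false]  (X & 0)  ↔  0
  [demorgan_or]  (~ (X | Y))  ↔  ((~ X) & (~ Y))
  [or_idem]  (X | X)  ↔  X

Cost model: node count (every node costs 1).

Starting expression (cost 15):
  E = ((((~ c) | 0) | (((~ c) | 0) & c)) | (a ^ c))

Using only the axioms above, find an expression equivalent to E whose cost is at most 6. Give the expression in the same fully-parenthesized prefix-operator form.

1. [or_comm →] ((((~ c) | 0) | (((~ c) | 0) & c)) | (a ^ c))  →  ((a ^ c) | (((~ c) | 0) | (((~ c) | 0) & c)))
2. [absorb_or →] (((~ c) | 0) | (((~ c) | 0) & c))  →  ((~ c) | 0);  E = ((a ^ c) | ((~ c) | 0))
3. [or_false →] ((~ c) | 0)  →  (~ c);  cost 6 ≤ 6, done

((a ^ c) | (~ c))   [cost 6]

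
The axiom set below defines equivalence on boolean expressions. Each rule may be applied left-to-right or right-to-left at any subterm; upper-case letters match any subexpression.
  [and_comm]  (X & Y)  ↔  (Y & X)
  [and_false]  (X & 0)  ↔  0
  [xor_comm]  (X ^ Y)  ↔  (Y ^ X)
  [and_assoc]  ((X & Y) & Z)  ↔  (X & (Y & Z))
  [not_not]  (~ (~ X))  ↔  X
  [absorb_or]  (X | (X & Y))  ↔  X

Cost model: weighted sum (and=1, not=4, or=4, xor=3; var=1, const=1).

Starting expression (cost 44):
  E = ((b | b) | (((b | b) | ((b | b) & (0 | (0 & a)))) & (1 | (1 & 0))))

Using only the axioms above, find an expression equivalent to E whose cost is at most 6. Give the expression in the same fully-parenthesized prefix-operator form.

(1) (0 | (0 & a))  =[absorb_or →]=  0    ⊢ ((b | b) | (((b | b) | ((b | b) & 0)) & (1 | (1 & 0))))
(2) ((b | b) | ((b | b) & 0))  =[absorb_or →]=  (b | b)    ⊢ ((b | b) | ((b | b) & (1 | (1 & 0))))
(3) (1 | (1 & 0))  =[absorb_or →]=  1    ⊢ ((b | b) | ((b | b) & 1))
(4) ((b | b) | ((b | b) & 1))  =[absorb_or →]=  (b | b)    ⊢ cost 6, within 6

(b | b)   [cost 6]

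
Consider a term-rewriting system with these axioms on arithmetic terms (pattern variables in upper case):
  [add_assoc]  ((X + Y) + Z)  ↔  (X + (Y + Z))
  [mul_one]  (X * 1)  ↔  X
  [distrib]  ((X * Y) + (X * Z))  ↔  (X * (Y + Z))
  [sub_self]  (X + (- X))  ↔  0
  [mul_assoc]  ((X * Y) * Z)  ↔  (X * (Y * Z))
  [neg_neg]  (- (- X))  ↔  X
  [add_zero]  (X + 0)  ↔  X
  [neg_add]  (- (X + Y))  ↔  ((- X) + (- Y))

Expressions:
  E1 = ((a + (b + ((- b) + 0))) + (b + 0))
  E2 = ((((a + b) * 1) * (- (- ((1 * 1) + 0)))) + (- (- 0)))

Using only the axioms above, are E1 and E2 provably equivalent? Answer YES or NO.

(1) ((- b) + 0)  =[add_zero →]=  (- b)    ⊢ ((a + (b + (- b))) + (b + 0))
(2) (b + 0)  =[add_zero →]=  b    ⊢ ((a + (b + (- b))) + b)
(3) (b + (- b))  =[sub_self →]=  0    ⊢ ((a + 0) + b)
(4) (a + 0)  =[add_zero →]=  a    ⊢ (a + b)
(5) (a + b)  =[mul_one ←]=  ((a + b) * 1)
(6) ((a + b) * 1)  =[mul_one ←]=  (((a + b) * 1) * 1)
(7) (((a + b) * 1) * 1)  =[add_zero ←]=  ((((a + b) * 1) * 1) + 0)
(8) 1  =[add_zero ←]=  (1 + 0)    ⊢ ((((a + b) * 1) * (1 + 0)) + 0)
(9) 0  =[neg_neg ←]=  (- (- 0))    ⊢ ((((a + b) * 1) * (1 + 0)) + (- (- 0)))
(10) (1 + 0)  =[neg_neg ←]=  (- (- (1 + 0)))    ⊢ ((((a + b) * 1) * (- (- (1 + 0)))) + (- (- 0)))
(11) 1  =[mul_one ←]=  (1 * 1)    ⊢ E2

YES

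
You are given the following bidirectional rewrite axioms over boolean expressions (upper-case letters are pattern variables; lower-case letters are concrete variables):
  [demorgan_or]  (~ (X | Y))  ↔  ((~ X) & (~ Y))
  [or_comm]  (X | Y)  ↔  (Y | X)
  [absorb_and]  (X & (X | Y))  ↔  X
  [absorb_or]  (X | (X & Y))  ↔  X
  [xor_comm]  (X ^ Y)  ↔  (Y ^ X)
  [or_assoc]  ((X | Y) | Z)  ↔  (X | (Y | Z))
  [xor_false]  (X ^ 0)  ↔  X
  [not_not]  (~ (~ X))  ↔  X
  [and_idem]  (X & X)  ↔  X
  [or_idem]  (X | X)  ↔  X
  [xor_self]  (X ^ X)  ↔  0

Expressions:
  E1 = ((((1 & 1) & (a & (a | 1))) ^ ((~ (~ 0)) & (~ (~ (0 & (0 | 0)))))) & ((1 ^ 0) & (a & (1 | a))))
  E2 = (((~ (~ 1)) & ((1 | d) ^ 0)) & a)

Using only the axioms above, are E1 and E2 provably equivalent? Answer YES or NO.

1. [absorb_and →] (0 & (0 | 0))  →  0;  E1 = ((((1 & 1) & (a & (a | 1))) ^ ((~ (~ 0)) & (~ (~ 0)))) & ((1 ^ 0) & (a & (1 | a))))
2. [or_comm →] (1 | a)  →  (a | 1);  E1 = ((((1 & 1) & (a & (a | 1))) ^ ((~ (~ 0)) & (~ (~ 0)))) & ((1 ^ 0) & (a & (a | 1))))
3. [and_idem →] (1 & 1)  →  1;  E1 = (((1 & (a & (a | 1))) ^ ((~ (~ 0)) & (~ (~ 0)))) & ((1 ^ 0) & (a & (a | 1))))
4. [and_idem →] ((~ (~ 0)) & (~ (~ 0)))  →  (~ (~ 0));  E1 = (((1 & (a & (a | 1))) ^ (~ (~ 0))) & ((1 ^ 0) & (a & (a | 1))))
5. [xor_false →] (1 ^ 0)  →  1;  E1 = (((1 & (a & (a | 1))) ^ (~ (~ 0))) & (1 & (a & (a | 1))))
6. [not_not →] (~ (~ 0))  →  0;  E1 = (((1 & (a & (a | 1))) ^ 0) & (1 & (a & (a | 1))))
7. [xor_false →] ((1 & (a & (a | 1))) ^ 0)  →  (1 & (a & (a | 1)));  E1 = ((1 & (a & (a | 1))) & (1 & (a & (a | 1))))
8. [and_idem →] ((1 & (a & (a | 1))) & (1 & (a & (a | 1))))  →  (1 & (a & (a | 1)))
9. [absorb_and →] (a & (a | 1))  →  a;  E1 = (1 & a)
10. [absorb_and ←] 1  →  (1 & (1 | d));  E1 = ((1 & (1 | d)) & a)
11. [not_not ←] 1  →  (~ (~ 1));  E1 = (((~ (~ 1)) & (1 | d)) & a)
12. [xor_false ←] (1 | d)  →  ((1 | d) ^ 0);  this is E2

YES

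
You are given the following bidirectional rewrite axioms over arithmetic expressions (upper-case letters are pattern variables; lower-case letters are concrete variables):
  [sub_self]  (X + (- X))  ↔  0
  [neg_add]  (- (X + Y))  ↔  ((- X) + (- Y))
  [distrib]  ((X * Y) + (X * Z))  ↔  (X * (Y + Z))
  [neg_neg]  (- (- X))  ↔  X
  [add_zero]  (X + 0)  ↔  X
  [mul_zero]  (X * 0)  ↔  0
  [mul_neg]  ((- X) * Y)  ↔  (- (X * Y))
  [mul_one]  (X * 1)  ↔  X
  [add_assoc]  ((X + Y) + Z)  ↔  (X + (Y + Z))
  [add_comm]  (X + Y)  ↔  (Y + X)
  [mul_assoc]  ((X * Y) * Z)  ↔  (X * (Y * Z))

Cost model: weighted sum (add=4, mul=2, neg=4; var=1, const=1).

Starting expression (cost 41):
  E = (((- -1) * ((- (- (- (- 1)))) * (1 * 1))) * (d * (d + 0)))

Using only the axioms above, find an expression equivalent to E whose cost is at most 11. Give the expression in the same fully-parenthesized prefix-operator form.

((- -1) * (d * d))   [cost 11]

step 1: neg_neg (→) rewrites (- (- 1)) into 1, now (((- -1) * ((- (- 1)) * (1 * 1))) * (d * (d + 0)))
step 2: add_zero (→) rewrites (d + 0) into d, now (((- -1) * ((- (- 1)) * (1 * 1))) * (d * d))
step 3: mul_one (→) rewrites (1 * 1) into 1, now (((- -1) * ((- (- 1)) * 1)) * (d * d))
step 4: neg_neg (→) rewrites (- (- 1)) into 1, now (((- -1) * (1 * 1)) * (d * d))
step 5: mul_one (→) rewrites (1 * 1) into 1, now (((- -1) * 1) * (d * d))
step 6: mul_one (→) rewrites ((- -1) * 1) into (- -1), reaching cost 11 (bound 11)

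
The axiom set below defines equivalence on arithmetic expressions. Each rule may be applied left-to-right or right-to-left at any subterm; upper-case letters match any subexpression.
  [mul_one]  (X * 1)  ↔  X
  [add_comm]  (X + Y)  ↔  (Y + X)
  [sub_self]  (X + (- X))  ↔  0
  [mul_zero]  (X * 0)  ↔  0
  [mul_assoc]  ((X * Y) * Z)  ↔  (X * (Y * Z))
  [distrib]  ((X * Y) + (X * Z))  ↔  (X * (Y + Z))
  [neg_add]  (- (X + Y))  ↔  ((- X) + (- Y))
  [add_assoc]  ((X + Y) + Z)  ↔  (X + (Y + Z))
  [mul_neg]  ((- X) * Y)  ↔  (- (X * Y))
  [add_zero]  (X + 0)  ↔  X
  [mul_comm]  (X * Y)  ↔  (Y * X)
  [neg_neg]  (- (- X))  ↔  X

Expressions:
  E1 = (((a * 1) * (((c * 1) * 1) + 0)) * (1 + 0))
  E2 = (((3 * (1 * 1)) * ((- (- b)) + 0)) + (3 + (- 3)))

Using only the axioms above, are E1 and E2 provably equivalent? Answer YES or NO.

NO

Every axiom is a valid identity, so a rewrite proof would force E1 and E2 to agree under every assignment.
At a=0, b=1, c=0: E1 = 0 but E2 = 3; they differ, so no derivation exists.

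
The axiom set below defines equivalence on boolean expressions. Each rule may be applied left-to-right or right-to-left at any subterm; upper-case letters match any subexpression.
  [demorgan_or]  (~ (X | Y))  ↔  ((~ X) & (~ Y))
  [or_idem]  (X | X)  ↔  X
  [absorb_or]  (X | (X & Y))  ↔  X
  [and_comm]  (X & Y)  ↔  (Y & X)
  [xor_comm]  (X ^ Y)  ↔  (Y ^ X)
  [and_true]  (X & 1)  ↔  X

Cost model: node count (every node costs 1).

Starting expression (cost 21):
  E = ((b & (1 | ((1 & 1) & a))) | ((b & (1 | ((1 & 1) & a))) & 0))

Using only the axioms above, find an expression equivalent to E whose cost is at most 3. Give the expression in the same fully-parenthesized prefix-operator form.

step 1: absorb_or (→) rewrites ((b & (1 | ((1 & 1) & a))) | ((b & (1 | ((1 & 1) & a))) & 0)) into (b & (1 | ((1 & 1) & a)))
step 2: and_true (→) rewrites (1 & 1) into 1, now (b & (1 | (1 & a)))
step 3: absorb_or (→) rewrites (1 | (1 & a)) into 1, reaching cost 3 (bound 3)

(b & 1)   [cost 3]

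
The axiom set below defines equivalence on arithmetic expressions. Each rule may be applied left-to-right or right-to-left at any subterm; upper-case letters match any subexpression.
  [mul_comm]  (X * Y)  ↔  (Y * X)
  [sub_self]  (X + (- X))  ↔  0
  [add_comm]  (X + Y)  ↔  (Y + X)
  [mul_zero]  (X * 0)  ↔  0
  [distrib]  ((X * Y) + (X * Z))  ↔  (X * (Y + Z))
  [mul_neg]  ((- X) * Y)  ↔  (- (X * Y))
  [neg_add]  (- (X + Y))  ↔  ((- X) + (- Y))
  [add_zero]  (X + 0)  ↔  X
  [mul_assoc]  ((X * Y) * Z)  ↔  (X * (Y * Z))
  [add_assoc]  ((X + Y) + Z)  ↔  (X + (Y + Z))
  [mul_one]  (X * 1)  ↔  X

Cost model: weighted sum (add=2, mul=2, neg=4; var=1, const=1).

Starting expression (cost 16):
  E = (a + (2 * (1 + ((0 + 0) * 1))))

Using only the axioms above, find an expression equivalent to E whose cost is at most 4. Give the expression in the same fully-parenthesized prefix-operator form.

(a + 2)   [cost 4]

step 1: mul_one (→) rewrites ((0 + 0) * 1) into (0 + 0), now (a + (2 * (1 + (0 + 0))))
step 2: add_zero (→) rewrites (0 + 0) into 0, now (a + (2 * (1 + 0)))
step 3: add_zero (→) rewrites (1 + 0) into 1, now (a + (2 * 1))
step 4: mul_one (→) rewrites (2 * 1) into 2, reaching cost 4 (bound 4)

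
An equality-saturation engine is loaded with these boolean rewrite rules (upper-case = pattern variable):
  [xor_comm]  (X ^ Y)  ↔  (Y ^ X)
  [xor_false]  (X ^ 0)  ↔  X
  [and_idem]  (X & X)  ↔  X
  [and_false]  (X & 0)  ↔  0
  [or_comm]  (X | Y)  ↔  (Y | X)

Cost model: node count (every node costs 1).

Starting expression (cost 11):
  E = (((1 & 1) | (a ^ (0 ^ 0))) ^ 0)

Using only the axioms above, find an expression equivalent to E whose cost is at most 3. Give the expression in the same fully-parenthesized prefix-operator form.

(1 | a)   [cost 3]

step 1: xor_false (→) rewrites (0 ^ 0) into 0, now (((1 & 1) | (a ^ 0)) ^ 0)
step 2: xor_false (→) rewrites (((1 & 1) | (a ^ 0)) ^ 0) into ((1 & 1) | (a ^ 0))
step 3: and_idem (→) rewrites (1 & 1) into 1, now (1 | (a ^ 0))
step 4: xor_false (→) rewrites (a ^ 0) into a, reaching cost 3 (bound 3)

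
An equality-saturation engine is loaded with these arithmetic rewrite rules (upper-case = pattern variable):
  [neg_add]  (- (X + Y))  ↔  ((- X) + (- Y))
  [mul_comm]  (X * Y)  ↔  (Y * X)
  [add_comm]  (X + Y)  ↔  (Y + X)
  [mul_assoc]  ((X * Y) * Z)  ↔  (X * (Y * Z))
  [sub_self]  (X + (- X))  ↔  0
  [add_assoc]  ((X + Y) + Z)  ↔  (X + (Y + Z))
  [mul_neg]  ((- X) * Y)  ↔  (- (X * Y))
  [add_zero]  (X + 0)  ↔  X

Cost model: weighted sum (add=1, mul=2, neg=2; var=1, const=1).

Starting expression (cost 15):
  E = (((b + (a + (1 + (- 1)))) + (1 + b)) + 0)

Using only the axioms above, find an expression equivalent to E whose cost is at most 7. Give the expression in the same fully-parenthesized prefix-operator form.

step 1: sub_self (→) rewrites (1 + (- 1)) into 0, now (((b + (a + 0)) + (1 + b)) + 0)
step 2: add_comm (→) rewrites (1 + b) into (b + 1), now (((b + (a + 0)) + (b + 1)) + 0)
step 3: add_zero (→) rewrites (a + 0) into a, now (((b + a) + (b + 1)) + 0)
step 4: add_zero (→) rewrites (((b + a) + (b + 1)) + 0) into ((b + a) + (b + 1)), reaching cost 7 (bound 7)

((b + a) + (b + 1))   [cost 7]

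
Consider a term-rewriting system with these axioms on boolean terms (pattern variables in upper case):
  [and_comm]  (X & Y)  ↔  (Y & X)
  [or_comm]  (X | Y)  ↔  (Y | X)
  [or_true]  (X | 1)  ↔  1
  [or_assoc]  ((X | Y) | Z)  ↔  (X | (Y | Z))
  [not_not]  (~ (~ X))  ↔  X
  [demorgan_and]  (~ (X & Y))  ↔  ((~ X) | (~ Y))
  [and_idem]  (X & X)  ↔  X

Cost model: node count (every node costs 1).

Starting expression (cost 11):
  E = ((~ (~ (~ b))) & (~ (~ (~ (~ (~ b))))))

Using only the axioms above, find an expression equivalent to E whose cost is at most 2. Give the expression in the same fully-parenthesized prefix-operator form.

1. [not_not →] (~ (~ b))  →  b;  E = ((~ (~ (~ b))) & (~ (~ (~ b))))
2. [and_idem →] ((~ (~ (~ b))) & (~ (~ (~ b))))  →  (~ (~ (~ b)))
3. [not_not →] (~ (~ (~ b)))  →  (~ b);  cost 2 ≤ 2, done

(~ b)   [cost 2]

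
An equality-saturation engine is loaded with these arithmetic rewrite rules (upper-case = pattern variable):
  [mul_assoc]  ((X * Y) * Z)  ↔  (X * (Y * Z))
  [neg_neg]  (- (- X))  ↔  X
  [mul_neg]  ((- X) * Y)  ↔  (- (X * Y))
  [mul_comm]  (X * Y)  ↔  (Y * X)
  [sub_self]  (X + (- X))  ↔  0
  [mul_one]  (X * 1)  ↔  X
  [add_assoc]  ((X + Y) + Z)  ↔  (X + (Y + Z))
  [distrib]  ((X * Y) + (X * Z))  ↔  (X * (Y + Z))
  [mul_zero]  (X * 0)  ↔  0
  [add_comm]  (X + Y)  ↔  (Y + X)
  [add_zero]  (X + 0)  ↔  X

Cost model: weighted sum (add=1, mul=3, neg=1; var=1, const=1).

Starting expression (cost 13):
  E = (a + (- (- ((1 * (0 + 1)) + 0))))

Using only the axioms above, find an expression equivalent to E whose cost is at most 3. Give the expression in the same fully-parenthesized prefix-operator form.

(a + 1)   [cost 3]

step 1: add_zero (→) rewrites ((1 * (0 + 1)) + 0) into (1 * (0 + 1)), now (a + (- (- (1 * (0 + 1)))))
step 2: add_comm (→) rewrites (0 + 1) into (1 + 0), now (a + (- (- (1 * (1 + 0)))))
step 3: neg_neg (→) rewrites (- (- (1 * (1 + 0)))) into (1 * (1 + 0)), now (a + (1 * (1 + 0)))
step 4: add_zero (→) rewrites (1 + 0) into 1, now (a + (1 * 1))
step 5: mul_one (→) rewrites (1 * 1) into 1, reaching cost 3 (bound 3)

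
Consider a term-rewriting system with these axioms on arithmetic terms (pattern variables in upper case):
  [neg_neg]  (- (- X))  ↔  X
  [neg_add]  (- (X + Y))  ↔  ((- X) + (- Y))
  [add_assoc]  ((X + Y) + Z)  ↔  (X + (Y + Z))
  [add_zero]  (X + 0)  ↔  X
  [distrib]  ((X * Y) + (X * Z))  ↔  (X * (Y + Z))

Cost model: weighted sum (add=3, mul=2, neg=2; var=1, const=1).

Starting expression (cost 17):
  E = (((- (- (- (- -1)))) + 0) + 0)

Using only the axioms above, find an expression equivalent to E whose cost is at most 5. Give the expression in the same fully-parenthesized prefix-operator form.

(-1 + 0)   [cost 5]

1. [add_zero →] (((- (- (- (- -1)))) + 0) + 0)  →  ((- (- (- (- -1)))) + 0)
2. [neg_neg →] (- (- (- (- -1))))  →  (- (- -1));  E = ((- (- -1)) + 0)
3. [neg_neg →] (- (- -1))  →  -1;  cost 5 ≤ 5, done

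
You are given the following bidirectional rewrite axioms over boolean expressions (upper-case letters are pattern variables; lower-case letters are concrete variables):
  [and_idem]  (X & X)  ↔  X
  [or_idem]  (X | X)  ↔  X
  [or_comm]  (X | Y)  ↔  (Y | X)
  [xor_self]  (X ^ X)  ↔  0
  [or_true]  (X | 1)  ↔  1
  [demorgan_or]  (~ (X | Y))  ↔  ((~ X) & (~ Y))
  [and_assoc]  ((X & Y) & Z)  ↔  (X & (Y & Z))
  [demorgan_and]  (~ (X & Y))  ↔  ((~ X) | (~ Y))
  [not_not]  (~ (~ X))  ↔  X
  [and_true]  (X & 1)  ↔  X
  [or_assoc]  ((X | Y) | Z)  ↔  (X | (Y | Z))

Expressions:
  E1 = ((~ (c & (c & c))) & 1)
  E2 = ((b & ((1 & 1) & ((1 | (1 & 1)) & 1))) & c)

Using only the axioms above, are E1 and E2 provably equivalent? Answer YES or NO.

NO

The axioms are sound identities: if E1 ↔* E2 then E1 and E2 evaluate identically under any assignment.
Under b=0, c=0: E1 evaluates to 1, E2 to 0. Distinct ⇒ no rewrite sequence connects them.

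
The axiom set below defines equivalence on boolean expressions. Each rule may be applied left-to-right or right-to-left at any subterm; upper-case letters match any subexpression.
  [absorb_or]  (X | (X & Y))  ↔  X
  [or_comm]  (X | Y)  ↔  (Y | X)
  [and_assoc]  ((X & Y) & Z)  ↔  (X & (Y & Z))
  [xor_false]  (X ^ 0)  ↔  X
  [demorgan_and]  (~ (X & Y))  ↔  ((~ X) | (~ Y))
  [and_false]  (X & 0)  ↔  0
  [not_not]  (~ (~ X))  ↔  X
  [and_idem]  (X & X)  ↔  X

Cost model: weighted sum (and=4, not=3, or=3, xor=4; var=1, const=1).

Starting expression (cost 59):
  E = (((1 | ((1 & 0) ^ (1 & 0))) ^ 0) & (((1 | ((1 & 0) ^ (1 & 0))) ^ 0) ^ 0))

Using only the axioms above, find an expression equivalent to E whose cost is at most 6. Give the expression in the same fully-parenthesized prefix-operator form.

(1 ^ 0)   [cost 6]

step 1: xor_false (→) rewrites (((1 | ((1 & 0) ^ (1 & 0))) ^ 0) ^ 0) into ((1 | ((1 & 0) ^ (1 & 0))) ^ 0), now (((1 | ((1 & 0) ^ (1 & 0))) ^ 0) & ((1 | ((1 & 0) ^ (1 & 0))) ^ 0))
step 2: and_idem (→) rewrites (((1 | ((1 & 0) ^ (1 & 0))) ^ 0) & ((1 | ((1 & 0) ^ (1 & 0))) ^ 0)) into ((1 | ((1 & 0) ^ (1 & 0))) ^ 0)
step 3: and_false (→) rewrites (1 & 0) into 0, now ((1 | ((1 & 0) ^ 0)) ^ 0)
step 4: xor_false (→) rewrites ((1 & 0) ^ 0) into (1 & 0), now ((1 | (1 & 0)) ^ 0)
step 5: absorb_or (→) rewrites (1 | (1 & 0)) into 1, reaching cost 6 (bound 6)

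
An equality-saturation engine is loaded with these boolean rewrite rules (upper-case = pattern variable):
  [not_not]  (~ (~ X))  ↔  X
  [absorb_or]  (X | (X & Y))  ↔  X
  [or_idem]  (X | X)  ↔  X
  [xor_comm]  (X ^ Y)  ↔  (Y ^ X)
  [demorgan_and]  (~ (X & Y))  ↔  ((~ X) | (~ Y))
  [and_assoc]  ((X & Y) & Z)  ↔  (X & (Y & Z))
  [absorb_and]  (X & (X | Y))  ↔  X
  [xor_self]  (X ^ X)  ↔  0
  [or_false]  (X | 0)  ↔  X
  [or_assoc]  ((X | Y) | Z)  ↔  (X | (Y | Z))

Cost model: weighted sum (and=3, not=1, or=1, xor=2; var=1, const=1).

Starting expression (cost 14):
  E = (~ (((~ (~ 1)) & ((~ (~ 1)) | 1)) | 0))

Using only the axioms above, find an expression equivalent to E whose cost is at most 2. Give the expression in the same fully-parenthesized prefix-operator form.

1. [or_false →] (((~ (~ 1)) & ((~ (~ 1)) | 1)) | 0)  →  ((~ (~ 1)) & ((~ (~ 1)) | 1));  E = (~ ((~ (~ 1)) & ((~ (~ 1)) | 1)))
2. [absorb_and →] ((~ (~ 1)) & ((~ (~ 1)) | 1))  →  (~ (~ 1));  E = (~ (~ (~ 1)))
3. [not_not →] (~ (~ 1))  →  1;  cost 2 ≤ 2, done

(~ 1)   [cost 2]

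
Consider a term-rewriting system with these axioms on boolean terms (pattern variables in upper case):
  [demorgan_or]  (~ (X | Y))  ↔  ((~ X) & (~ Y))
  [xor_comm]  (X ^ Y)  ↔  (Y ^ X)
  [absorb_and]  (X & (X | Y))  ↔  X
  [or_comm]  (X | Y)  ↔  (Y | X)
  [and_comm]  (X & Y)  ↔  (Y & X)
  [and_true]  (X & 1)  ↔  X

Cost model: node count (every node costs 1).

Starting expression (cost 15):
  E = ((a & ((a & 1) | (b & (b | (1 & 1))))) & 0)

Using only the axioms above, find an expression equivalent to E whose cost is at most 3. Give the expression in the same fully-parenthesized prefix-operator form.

1. [and_true →] (1 & 1)  →  1;  E = ((a & ((a & 1) | (b & (b | 1)))) & 0)
2. [and_true →] (a & 1)  →  a;  E = ((a & (a | (b & (b | 1)))) & 0)
3. [absorb_and →] (b & (b | 1))  →  b;  E = ((a & (a | b)) & 0)
4. [absorb_and →] (a & (a | b))  →  a;  cost 3 ≤ 3, done

(a & 0)   [cost 3]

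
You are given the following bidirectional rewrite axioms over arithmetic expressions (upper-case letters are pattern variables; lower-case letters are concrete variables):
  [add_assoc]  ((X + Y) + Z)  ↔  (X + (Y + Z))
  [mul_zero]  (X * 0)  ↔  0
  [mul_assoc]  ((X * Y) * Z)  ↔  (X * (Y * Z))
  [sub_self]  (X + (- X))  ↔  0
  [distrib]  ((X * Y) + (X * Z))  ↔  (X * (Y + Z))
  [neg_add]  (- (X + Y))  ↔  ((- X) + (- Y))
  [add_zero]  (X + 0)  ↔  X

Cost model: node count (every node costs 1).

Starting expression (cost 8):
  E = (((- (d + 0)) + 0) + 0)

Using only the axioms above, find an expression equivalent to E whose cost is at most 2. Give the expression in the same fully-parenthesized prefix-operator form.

1. [add_zero →] (((- (d + 0)) + 0) + 0)  →  ((- (d + 0)) + 0)
2. [add_zero →] (d + 0)  →  d;  E = ((- d) + 0)
3. [add_zero →] ((- d) + 0)  →  (- d);  cost 2 ≤ 2, done

(- d)   [cost 2]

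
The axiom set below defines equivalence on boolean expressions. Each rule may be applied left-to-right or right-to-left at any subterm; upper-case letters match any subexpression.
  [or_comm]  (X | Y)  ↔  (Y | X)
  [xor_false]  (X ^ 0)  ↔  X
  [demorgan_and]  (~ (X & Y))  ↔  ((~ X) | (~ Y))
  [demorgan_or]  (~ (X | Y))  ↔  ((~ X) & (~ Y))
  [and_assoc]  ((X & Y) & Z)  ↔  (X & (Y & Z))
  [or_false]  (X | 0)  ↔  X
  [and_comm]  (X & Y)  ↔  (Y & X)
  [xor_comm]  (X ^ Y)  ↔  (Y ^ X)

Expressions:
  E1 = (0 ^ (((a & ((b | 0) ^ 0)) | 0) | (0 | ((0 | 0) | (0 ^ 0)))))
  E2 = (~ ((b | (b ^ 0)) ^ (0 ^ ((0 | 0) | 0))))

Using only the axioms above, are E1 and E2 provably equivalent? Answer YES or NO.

NO

All listed rules preserve value, hence provable equivalence implies equal values everywhere; look for a separating assignment.
a=0, b=0 gives E1 ↦ 0, E2 ↦ 1; values differ ⇒ not provably equivalent.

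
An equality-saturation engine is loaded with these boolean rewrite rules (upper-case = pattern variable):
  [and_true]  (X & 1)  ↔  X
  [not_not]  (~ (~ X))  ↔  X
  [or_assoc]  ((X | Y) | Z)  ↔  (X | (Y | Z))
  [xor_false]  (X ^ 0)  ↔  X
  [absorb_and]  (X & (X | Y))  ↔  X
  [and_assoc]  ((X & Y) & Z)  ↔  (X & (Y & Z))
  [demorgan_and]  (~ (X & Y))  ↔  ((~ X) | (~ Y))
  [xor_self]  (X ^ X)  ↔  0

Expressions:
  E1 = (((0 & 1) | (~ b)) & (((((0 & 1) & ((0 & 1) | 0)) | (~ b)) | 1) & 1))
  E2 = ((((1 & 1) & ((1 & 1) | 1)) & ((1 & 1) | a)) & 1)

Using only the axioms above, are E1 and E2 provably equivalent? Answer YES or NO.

NO

All listed rules preserve value, hence provable equivalence implies equal values everywhere; look for a separating assignment.
a=0, b=1 gives E1 ↦ 0, E2 ↦ 1; values differ ⇒ not provably equivalent.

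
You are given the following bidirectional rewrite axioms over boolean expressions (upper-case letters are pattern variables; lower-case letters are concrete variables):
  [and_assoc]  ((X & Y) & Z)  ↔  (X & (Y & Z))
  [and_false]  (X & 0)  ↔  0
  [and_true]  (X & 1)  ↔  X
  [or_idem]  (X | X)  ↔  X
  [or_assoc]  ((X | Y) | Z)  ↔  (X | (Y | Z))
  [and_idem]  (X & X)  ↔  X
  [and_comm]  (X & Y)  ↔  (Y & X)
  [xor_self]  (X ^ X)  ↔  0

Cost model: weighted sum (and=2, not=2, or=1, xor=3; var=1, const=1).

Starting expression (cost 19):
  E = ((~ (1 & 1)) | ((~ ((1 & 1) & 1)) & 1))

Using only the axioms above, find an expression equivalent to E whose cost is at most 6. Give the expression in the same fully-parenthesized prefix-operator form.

step 1: and_true (→) rewrites (1 & 1) into 1, now ((~ (1 & 1)) | ((~ (1 & 1)) & 1))
step 2: and_true (→) rewrites ((~ (1 & 1)) & 1) into (~ (1 & 1)), now ((~ (1 & 1)) | (~ (1 & 1)))
step 3: or_idem (→) rewrites ((~ (1 & 1)) | (~ (1 & 1))) into (~ (1 & 1)), reaching cost 6 (bound 6)

(~ (1 & 1))   [cost 6]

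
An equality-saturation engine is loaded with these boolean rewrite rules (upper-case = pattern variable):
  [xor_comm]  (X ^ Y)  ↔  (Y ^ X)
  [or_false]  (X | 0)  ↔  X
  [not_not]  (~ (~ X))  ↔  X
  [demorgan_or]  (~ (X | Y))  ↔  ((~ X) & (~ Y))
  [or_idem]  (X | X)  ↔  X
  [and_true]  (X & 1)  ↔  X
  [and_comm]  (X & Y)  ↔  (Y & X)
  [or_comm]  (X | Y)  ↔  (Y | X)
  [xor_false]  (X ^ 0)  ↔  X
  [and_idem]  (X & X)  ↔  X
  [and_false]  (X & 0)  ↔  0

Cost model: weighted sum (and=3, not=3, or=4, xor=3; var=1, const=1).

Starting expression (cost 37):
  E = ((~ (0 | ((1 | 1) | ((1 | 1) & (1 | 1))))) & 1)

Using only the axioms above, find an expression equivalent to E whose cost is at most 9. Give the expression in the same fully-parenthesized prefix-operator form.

step 1: and_true (→) rewrites ((~ (0 | ((1 | 1) | ((1 | 1) & (1 | 1))))) & 1) into (~ (0 | ((1 | 1) | ((1 | 1) & (1 | 1)))))
step 2: and_idem (→) rewrites ((1 | 1) & (1 | 1)) into (1 | 1), now (~ (0 | ((1 | 1) | (1 | 1))))
step 3: or_idem (→) rewrites ((1 | 1) | (1 | 1)) into (1 | 1), now (~ (0 | (1 | 1)))
step 4: or_idem (→) rewrites (1 | 1) into 1, reaching cost 9 (bound 9)

(~ (0 | 1))   [cost 9]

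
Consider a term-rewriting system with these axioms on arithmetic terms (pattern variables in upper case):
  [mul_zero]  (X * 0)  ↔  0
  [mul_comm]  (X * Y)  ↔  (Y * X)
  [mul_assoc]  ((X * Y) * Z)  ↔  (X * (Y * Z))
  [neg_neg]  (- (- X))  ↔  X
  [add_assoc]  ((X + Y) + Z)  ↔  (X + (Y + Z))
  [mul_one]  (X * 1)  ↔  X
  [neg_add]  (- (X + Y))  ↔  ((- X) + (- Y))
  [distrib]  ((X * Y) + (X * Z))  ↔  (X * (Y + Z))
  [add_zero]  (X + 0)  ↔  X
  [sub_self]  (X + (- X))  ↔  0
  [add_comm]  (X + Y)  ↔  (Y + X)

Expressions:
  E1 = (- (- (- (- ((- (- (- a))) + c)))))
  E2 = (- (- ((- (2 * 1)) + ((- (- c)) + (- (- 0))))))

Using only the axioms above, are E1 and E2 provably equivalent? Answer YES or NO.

The axioms are sound identities: if E1 ↔* E2 then E1 and E2 evaluate identically under any assignment.
Under a=0, c=0: E1 evaluates to 0, E2 to -2. Distinct ⇒ no rewrite sequence connects them.

NO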